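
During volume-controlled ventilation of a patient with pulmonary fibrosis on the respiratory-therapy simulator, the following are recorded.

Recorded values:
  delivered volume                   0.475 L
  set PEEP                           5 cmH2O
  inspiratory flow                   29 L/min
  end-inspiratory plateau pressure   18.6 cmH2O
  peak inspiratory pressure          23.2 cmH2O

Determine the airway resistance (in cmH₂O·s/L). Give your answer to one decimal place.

9.5

Flow: 29 L/min ÷ 60 = 0.4833 L/s.
Raw = (PIP − Pplat) / flow = (23.2 − 18.6) / 0.4833 = 4.6 / 0.4833 = 9.518 cmH2O·s/L.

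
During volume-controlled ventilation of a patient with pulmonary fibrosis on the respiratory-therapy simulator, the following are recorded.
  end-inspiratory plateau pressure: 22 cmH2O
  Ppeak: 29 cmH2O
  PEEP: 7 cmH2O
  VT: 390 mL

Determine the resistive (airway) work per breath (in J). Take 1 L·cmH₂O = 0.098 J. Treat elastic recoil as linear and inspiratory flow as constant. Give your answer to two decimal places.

0.27

With constant inspiratory flow the resistive pressure is constant at PIP − Pplat = 29 − 22 = 7.0 cmH2O, so resistive work = 7.0 × 0.390 = 2.73 L·cmH2O.
× 0.098 J/(L·cmH2O) → 0.2675 J.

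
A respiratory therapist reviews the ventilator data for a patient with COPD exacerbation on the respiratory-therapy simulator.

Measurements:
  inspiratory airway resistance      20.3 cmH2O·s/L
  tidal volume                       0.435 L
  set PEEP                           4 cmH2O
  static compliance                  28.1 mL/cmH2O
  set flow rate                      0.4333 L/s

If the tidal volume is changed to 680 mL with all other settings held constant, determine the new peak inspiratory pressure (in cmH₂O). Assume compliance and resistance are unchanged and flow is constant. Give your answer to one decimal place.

PIP = Vt/C + R·V̇ + PEEP (constant-flow equation of motion).
Only the elastic term changes: ΔPIP = ΔVt / C = (680 − 435) / 28.1 = 8.719 cmH2O.
Original PIP = 435/28.1 + 20.3×0.4333 + 4 = 28.276 cmH2O; new PIP = 28.276 + (8.719) = 36.995 cmH2O.

37.0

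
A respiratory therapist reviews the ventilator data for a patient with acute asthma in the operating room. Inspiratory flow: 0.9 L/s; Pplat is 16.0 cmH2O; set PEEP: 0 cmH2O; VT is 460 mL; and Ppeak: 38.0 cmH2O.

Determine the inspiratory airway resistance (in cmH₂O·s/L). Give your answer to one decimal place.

Raw = (PIP − Pplat) / flow = (38.0 − 16.0) / 0.9 = 22.0 / 0.9 = 24.444 cmH2O·s/L.

24.4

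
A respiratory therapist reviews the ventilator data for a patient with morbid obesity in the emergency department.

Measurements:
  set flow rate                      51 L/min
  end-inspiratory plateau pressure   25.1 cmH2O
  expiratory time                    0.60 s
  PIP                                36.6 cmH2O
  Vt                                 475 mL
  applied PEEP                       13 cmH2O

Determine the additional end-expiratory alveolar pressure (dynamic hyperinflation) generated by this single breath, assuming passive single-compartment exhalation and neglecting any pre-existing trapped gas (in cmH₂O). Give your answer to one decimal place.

3.9

Flow: 51 L/min ÷ 60 = 0.85 L/s.
R = (PIP − Pplat)/V̇ = (36.6 − 25.1) / 0.85 = 11.5/0.85 = 13.529 cmH2O·s/L.
C = Vt/(Pplat − PEEP) = 475.0 / (25.1 − 13) = 475.0/12.1 = 39.256 mL/cmH2O.
τ = R × C = 13.529 × 0.03926 L/cmH2O = 0.5311 s.
Fraction remaining = e^(−Te/τ) = e^(−0.60/0.5311) = 0.3231; trapped volume = 475.0 × 0.3231 = 153.47 mL.
Additional alveolar pressure from trapping ≈ V_trapped / C = 153.47 / 39.256 = 3.909 cmH2O.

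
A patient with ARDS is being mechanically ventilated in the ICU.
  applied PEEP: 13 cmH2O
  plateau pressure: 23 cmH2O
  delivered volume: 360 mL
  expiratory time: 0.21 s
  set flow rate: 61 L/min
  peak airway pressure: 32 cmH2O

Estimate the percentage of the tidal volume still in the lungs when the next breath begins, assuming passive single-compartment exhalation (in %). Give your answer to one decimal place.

51.7

Flow: 61 L/min ÷ 60 = 1.0167 L/s.
R = (PIP − Pplat)/V̇ = (32 − 23) / 1.0167 = 9.0/1.0167 = 8.852 cmH2O·s/L.
C = Vt/(Pplat − PEEP) = 360.0 / (23 − 13) = 360.0/10.0 = 36.0 mL/cmH2O.
τ = R × C = 8.852 × 0.036 L/cmH2O = 0.3187 s.
Fraction remaining at end-expiration = e^(−Te/τ) = e^(−0.21/0.3187) = 0.5174 → 51.74%.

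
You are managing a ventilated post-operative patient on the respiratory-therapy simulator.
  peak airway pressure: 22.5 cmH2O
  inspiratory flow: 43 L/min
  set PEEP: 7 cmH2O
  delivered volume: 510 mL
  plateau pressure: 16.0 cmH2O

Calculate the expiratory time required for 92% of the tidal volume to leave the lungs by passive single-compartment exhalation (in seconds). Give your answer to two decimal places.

Flow: 43 L/min ÷ 60 = 0.7167 L/s.
R = (PIP − Pplat)/V̇ = (22.5 − 16.0) / 0.7167 = 6.5/0.7167 = 9.069 cmH2O·s/L.
C = Vt/(Pplat − PEEP) = 510.0 / (16.0 − 7) = 510.0/9.0 = 56.667 mL/cmH2O.
τ = R × C = 9.069 × 0.05667 L/cmH2O = 0.5139 s.
t = −τ·ln(1 − 0.92) = −0.5139·ln(0.08) = 1.298 s.

1.30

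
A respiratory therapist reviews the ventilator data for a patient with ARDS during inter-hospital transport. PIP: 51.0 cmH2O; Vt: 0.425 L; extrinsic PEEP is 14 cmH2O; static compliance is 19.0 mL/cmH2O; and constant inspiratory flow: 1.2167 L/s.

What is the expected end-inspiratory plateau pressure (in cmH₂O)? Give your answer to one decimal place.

Pplat = PEEP + Vt / Cstat = 14 + 425 / 19.0 = 14 + 22.368 = 36.368 cmH2O.

36.4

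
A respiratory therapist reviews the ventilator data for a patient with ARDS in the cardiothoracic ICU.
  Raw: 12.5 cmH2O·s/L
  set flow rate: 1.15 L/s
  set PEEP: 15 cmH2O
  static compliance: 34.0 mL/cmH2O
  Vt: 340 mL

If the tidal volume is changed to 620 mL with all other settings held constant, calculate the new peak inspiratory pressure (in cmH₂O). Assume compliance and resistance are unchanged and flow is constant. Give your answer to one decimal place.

PIP = Vt/C + R·V̇ + PEEP (constant-flow equation of motion).
Only the elastic term changes: ΔPIP = ΔVt / C = (620 − 340) / 34.0 = 8.235 cmH2O.
Original PIP = 340/34.0 + 12.5×1.15 + 15 = 39.375 cmH2O; new PIP = 39.375 + (8.235) = 47.61 cmH2O.

47.6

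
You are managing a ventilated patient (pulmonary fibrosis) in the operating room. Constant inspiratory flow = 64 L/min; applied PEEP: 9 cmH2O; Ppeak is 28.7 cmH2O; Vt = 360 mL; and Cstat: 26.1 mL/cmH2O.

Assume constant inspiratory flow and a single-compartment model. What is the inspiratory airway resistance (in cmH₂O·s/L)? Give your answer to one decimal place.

Flow: 64 L/min ÷ 60 = 1.0667 L/s.
Equation of motion (constant flow): PIP = Vt/C + R·V̇ + PEEP.
R·V̇ = PIP − Vt/C − PEEP = 28.7 − 360/26.1 − 9 = 28.7 − 13.793 − 9 = 5.907 cmH2O.
R = 5.907 / 1.0667 = 5.538 cmH2O·s/L.

5.5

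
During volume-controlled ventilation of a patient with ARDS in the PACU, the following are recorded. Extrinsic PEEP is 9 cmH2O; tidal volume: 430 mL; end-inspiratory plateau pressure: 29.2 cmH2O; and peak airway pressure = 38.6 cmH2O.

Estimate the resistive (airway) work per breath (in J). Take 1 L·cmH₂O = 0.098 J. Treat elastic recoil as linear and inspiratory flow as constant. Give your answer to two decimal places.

0.40

With constant inspiratory flow the resistive pressure is constant at PIP − Pplat = 38.6 − 29.2 = 9.4 cmH2O, so resistive work = 9.4 × 0.430 = 4.042 L·cmH2O.
× 0.098 J/(L·cmH2O) → 0.3961 J.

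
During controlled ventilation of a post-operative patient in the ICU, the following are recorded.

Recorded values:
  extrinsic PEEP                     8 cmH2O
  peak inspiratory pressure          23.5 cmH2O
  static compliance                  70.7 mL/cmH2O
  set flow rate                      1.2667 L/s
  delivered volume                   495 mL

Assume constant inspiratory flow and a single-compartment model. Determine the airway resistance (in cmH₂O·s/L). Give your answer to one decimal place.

6.7

Equation of motion (constant flow): PIP = Vt/C + R·V̇ + PEEP.
R·V̇ = PIP − Vt/C − PEEP = 23.5 − 495/70.7 − 8 = 23.5 − 7.001 − 8 = 8.499 cmH2O.
R = 8.499 / 1.2667 = 6.71 cmH2O·s/L.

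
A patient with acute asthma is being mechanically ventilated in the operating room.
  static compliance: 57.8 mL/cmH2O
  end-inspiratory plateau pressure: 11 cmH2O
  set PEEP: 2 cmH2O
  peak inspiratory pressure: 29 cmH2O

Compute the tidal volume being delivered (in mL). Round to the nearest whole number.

520

Vt = Cstat × (Pplat − PEEP) = 57.8 × (11 − 2) = 57.8 × 9.0 = 520.2 mL.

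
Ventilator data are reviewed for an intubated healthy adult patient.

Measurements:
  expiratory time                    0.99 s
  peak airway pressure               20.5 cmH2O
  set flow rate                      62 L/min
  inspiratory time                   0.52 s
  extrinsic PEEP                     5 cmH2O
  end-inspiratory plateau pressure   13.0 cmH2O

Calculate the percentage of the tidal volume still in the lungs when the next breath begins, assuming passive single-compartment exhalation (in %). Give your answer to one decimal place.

13.1

Flow: 62 L/min ÷ 60 = 1.0333 L/s.
Vt = flow × Ti = 1.0333 L/s × 0.52 s × 1000 mL/L = 537.32 mL.
R = (PIP − Pplat)/V̇ = (20.5 − 13.0) / 1.0333 = 7.5/1.0333 = 7.258 cmH2O·s/L.
C = Vt/(Pplat − PEEP) = 537.32 / (13.0 − 5) = 537.32/8.0 = 67.165 mL/cmH2O.
τ = R × C = 7.258 × 0.06717 L/cmH2O = 0.4875 s.
Fraction remaining at end-expiration = e^(−Te/τ) = e^(−0.99/0.4875) = 0.1312 → 13.12%.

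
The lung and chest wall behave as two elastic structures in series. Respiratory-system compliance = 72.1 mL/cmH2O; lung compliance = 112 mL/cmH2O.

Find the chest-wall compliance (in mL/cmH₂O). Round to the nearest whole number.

1/Ccw = 1/Crs − 1/CL.
1/Ccw = 1/72.1 − 1/112 = 0.004941.
Ccw = 202.39 mL/cmH2O.

202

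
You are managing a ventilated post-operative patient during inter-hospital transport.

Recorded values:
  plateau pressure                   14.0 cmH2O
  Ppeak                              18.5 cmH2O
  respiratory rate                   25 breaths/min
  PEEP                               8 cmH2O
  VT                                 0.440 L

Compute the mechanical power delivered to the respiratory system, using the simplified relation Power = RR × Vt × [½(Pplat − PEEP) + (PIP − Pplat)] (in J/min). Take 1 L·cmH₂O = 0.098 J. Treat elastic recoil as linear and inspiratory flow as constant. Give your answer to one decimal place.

Per-breath work = Vt × [½(Pplat−PEEP) + (PIP−Pplat)] = 0.440 × [0.5×6.0 + 4.5] = 0.440 × 7.5 = 3.3 L·cmH2O.
Power = 25 × 3.3 = 82.5 L·cmH2O/min.
× 0.098 J/(L·cmH2O) → 8.085 J/min.

8.1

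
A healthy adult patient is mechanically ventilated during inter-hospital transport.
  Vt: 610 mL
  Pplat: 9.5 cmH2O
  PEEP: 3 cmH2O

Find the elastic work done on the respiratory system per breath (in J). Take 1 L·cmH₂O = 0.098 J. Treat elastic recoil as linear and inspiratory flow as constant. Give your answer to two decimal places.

Elastic work ≈ ½ × (Pplat − PEEP) × Vt = 0.5 × (9.5 − 3) × 0.610 L = 0.5 × 6.5 × 0.610 = 1.983 L·cmH2O.
× 0.098 J/(L·cmH2O) → 0.1943 J.

0.19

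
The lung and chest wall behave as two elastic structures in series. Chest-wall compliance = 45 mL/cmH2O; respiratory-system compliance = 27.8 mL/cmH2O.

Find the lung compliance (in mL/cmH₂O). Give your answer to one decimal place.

1/CL = 1/Crs − 1/Ccw.
1/CL = 1/27.8 − 1/45 = 0.01375.
CL = 72.727 mL/cmH2O.

72.7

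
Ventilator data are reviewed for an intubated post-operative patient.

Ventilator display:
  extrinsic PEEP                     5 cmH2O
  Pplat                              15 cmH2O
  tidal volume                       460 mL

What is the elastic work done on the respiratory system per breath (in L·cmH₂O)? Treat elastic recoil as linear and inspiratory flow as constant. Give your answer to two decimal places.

Elastic work ≈ ½ × (Pplat − PEEP) × Vt = 0.5 × (15 − 5) × 0.460 L = 0.5 × 10.0 × 0.460 = 2.3 L·cmH2O.

2.30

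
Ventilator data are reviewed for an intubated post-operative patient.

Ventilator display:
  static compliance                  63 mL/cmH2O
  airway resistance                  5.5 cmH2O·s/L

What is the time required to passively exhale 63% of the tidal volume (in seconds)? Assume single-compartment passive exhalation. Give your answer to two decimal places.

0.34

τ = R × C = 5.5 × 63 mL/cmH2O = 5.5 × 0.063 L/cmH2O = 0.3465 s.
Exhaled fraction f = 1 − e^(−t/τ) → t = −τ·ln(1 − f) = −0.3465·ln(0.37) = 0.3445 s.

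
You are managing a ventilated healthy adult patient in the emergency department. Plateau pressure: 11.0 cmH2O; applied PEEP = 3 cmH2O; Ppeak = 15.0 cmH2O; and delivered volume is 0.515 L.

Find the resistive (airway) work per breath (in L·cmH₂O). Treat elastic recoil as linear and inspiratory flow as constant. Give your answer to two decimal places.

With constant inspiratory flow the resistive pressure is constant at PIP − Pplat = 15.0 − 11.0 = 4.0 cmH2O, so resistive work = 4.0 × 0.515 = 2.06 L·cmH2O.

2.06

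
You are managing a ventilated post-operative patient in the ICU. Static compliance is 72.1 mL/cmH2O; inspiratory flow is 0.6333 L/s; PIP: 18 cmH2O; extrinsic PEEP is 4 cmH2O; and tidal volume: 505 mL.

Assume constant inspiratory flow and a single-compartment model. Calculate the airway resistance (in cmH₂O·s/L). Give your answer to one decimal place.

Equation of motion (constant flow): PIP = Vt/C + R·V̇ + PEEP.
R·V̇ = PIP − Vt/C − PEEP = 18 − 505/72.1 − 4 = 18 − 7.004 − 4 = 6.996 cmH2O.
R = 6.996 / 0.6333 = 11.047 cmH2O·s/L.

11.0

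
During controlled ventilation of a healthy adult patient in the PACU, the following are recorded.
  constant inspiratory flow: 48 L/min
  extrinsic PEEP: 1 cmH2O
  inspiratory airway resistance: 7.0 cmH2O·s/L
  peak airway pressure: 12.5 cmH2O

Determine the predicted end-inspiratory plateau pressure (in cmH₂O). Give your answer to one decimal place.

6.9

Flow: 48 L/min ÷ 60 = 0.8 L/s.
Pplat = PIP − Raw × flow = 12.5 − 7.0 × 0.8 = 12.5 − 5.6 = 6.9 cmH2O.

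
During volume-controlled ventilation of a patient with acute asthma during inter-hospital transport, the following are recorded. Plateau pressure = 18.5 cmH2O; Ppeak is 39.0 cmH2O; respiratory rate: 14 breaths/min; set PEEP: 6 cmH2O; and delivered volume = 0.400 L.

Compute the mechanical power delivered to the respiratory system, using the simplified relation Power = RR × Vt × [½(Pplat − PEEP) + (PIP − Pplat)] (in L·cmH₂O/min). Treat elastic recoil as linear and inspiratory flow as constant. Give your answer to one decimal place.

Per-breath work = Vt × [½(Pplat−PEEP) + (PIP−Pplat)] = 0.400 × [0.5×12.5 + 20.5] = 0.400 × 26.75 = 10.7 L·cmH2O.
Power = 14 × 10.7 = 149.8 L·cmH2O/min.

149.8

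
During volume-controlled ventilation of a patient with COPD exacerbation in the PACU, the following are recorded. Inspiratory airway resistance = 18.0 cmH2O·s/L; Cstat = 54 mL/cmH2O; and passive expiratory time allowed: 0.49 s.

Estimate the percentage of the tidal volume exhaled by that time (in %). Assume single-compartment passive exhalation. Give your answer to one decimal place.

39.6

τ = R × C = 18.0 × 54 mL/cmH2O = 18.0 × 0.054 L/cmH2O = 0.972 s.
Passive exhalation: V(t)/V₀ = e^(−t/τ) = e^(−0.49/0.972) = 0.604.
Fraction exhaled = 1 − 0.604 = 0.396 → 39.6%.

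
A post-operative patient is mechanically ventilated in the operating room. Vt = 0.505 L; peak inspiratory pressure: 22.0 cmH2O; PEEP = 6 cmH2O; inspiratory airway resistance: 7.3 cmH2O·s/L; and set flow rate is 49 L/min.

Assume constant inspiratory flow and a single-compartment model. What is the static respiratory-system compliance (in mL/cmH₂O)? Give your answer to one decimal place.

Flow: 49 L/min ÷ 60 = 0.8167 L/s.
Equation of motion (constant flow): PIP = Vt/C + R·V̇ + PEEP.
Vt/C = PIP − R·V̇ − PEEP = 22.0 − 7.3×0.8167 − 6 = 22.0 − 5.962 − 6 = 10.038 cmH2O.
C = Vt / 10.038 = 505 / 10.038 = 50.309 mL/cmH2O.

50.3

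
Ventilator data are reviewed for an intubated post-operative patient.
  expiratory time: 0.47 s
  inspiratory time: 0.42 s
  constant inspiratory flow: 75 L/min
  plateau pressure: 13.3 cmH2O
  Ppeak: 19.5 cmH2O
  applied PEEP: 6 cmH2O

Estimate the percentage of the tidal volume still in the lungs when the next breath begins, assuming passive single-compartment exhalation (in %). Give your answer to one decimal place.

26.8

Flow: 75 L/min ÷ 60 = 1.25 L/s.
Vt = flow × Ti = 1.25 L/s × 0.42 s × 1000 mL/L = 525.0 mL.
R = (PIP − Pplat)/V̇ = (19.5 − 13.3) / 1.25 = 6.2/1.25 = 4.96 cmH2O·s/L.
C = Vt/(Pplat − PEEP) = 525.0 / (13.3 − 6) = 525.0/7.3 = 71.918 mL/cmH2O.
τ = R × C = 4.96 × 0.07192 L/cmH2O = 0.3567 s.
Fraction remaining at end-expiration = e^(−Te/τ) = e^(−0.47/0.3567) = 0.2678 → 26.78%.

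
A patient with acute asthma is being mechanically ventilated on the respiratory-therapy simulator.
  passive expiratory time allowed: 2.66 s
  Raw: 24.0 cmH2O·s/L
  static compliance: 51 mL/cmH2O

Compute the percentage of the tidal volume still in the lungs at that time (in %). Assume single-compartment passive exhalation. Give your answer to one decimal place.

11.4

τ = R × C = 24.0 × 51 mL/cmH2O = 24.0 × 0.051 L/cmH2O = 1.224 s.
Passive exhalation: V(t)/V₀ = e^(−t/τ) = e^(−2.66/1.224) = 0.1138.
Fraction remaining = 0.1138 → 11.38%.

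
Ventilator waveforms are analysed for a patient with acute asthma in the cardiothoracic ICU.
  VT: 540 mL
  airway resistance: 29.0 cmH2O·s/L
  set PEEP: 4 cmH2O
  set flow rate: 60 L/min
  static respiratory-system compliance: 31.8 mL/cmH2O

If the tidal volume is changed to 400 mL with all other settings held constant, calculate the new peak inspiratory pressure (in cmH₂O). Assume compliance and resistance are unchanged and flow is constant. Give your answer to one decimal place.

Flow: 60 L/min ÷ 60 = 1 L/s.
PIP = Vt/C + R·V̇ + PEEP (constant-flow equation of motion).
Only the elastic term changes: ΔPIP = ΔVt / C = (400 − 540) / 31.8 = -4.403 cmH2O.
Original PIP = 540/31.8 + 29.0×1 + 4 = 49.981 cmH2O; new PIP = 49.981 + (-4.403) = 45.578 cmH2O.

45.6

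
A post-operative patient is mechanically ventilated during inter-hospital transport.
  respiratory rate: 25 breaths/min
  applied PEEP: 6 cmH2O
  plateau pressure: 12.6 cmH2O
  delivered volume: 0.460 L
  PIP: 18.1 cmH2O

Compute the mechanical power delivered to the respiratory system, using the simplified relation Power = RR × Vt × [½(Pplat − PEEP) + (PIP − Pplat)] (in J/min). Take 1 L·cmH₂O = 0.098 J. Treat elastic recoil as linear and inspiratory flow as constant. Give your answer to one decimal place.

9.9

Per-breath work = Vt × [½(Pplat−PEEP) + (PIP−Pplat)] = 0.460 × [0.5×6.6 + 5.5] = 0.460 × 8.8 = 4.048 L·cmH2O.
Power = 25 × 4.048 = 101.2 L·cmH2O/min.
× 0.098 J/(L·cmH2O) → 9.918 J/min.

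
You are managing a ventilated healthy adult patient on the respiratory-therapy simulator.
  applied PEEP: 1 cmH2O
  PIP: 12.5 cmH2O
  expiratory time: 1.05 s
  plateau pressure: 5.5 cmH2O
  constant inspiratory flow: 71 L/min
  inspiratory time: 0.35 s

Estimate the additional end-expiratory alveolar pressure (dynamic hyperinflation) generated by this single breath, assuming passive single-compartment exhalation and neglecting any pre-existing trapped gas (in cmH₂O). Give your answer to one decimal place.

Flow: 71 L/min ÷ 60 = 1.1833 L/s.
Vt = flow × Ti = 1.1833 L/s × 0.35 s × 1000 mL/L = 414.16 mL.
R = (PIP − Pplat)/V̇ = (12.5 − 5.5) / 1.1833 = 7.0/1.1833 = 5.916 cmH2O·s/L.
C = Vt/(Pplat − PEEP) = 414.16 / (5.5 − 1) = 414.16/4.5 = 92.036 mL/cmH2O.
τ = R × C = 5.916 × 0.09204 L/cmH2O = 0.5445 s.
Fraction remaining = e^(−Te/τ) = e^(−1.05/0.5445) = 0.1454; trapped volume = 414.16 × 0.1454 = 60.219 mL.
Additional alveolar pressure from trapping ≈ V_trapped / C = 60.219 / 92.036 = 0.6543 cmH2O.

0.7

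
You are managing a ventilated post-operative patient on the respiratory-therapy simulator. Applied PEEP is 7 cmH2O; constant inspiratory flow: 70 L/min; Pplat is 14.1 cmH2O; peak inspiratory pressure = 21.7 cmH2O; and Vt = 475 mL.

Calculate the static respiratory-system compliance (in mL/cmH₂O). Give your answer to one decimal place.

Cstat = Vt / (Pplat − PEEP) = 475 / (14.1 − 7) = 475 / 7.1 = 66.901 mL/cmH2O.

66.9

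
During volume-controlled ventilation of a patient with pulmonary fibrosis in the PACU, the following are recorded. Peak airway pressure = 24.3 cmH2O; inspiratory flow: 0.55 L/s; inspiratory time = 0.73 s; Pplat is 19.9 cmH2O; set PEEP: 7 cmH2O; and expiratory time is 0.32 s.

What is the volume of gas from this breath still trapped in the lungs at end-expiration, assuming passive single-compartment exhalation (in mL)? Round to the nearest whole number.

Vt = flow × Ti = 0.55 L/s × 0.73 s × 1000 mL/L = 401.5 mL.
R = (PIP − Pplat)/V̇ = (24.3 − 19.9) / 0.55 = 4.4/0.55 = 8.0 cmH2O·s/L.
C = Vt/(Pplat − PEEP) = 401.5 / (19.9 − 7) = 401.5/12.9 = 31.124 mL/cmH2O.
τ = R × C = 8.0 × 0.03112 L/cmH2O = 0.249 s.
Fraction remaining = e^(−Te/τ) = e^(−0.32/0.249) = 0.2766.
Trapped volume = 401.5 × 0.2766 = 111.05 mL.

111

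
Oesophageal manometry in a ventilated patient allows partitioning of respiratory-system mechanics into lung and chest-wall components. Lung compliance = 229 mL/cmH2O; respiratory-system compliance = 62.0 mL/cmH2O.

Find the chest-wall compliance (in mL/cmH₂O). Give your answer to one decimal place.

85.0

1/Ccw = 1/Crs − 1/CL.
1/Ccw = 1/62.0 − 1/229 = 0.01176.
Ccw = 85.034 mL/cmH2O.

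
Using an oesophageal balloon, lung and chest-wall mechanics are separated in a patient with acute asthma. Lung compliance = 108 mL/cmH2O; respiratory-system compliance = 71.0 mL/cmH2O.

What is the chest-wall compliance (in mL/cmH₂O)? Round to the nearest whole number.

1/Ccw = 1/Crs − 1/CL.
1/Ccw = 1/71.0 − 1/108 = 0.004825.
Ccw = 207.25 mL/cmH2O.

207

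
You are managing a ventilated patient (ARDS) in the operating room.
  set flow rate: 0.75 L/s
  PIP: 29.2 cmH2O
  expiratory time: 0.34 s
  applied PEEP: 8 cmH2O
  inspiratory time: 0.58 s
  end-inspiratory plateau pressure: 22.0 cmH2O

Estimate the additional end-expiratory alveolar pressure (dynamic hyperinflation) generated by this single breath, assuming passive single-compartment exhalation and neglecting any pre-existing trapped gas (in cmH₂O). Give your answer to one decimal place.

4.5

Vt = flow × Ti = 0.75 L/s × 0.58 s × 1000 mL/L = 435.0 mL.
R = (PIP − Pplat)/V̇ = (29.2 − 22.0) / 0.75 = 7.2/0.75 = 9.6 cmH2O·s/L.
C = Vt/(Pplat − PEEP) = 435.0 / (22.0 − 8) = 435.0/14.0 = 31.071 mL/cmH2O.
τ = R × C = 9.6 × 0.03107 L/cmH2O = 0.2983 s.
Fraction remaining = e^(−Te/τ) = e^(−0.34/0.2983) = 0.3199; trapped volume = 435.0 × 0.3199 = 139.16 mL.
Additional alveolar pressure from trapping ≈ V_trapped / C = 139.16 / 31.071 = 4.479 cmH2O.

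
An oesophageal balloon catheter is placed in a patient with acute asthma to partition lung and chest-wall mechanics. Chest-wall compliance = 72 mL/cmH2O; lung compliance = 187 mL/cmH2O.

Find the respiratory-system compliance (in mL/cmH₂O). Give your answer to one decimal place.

52.0

Lung and chest wall are elastances in series: 1/Crs = 1/CL + 1/Ccw.
1/Crs = 1/187 + 1/72 = 0.01924.
Crs = 51.975 mL/cmH2O.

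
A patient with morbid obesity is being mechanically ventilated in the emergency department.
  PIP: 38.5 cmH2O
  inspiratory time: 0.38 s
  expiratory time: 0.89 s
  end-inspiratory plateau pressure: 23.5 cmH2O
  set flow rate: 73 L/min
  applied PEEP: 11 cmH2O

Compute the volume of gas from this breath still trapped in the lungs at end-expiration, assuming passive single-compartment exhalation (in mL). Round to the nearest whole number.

Flow: 73 L/min ÷ 60 = 1.2167 L/s.
Vt = flow × Ti = 1.2167 L/s × 0.38 s × 1000 mL/L = 462.35 mL.
R = (PIP − Pplat)/V̇ = (38.5 − 23.5) / 1.2167 = 15.0/1.2167 = 12.328 cmH2O·s/L.
C = Vt/(Pplat − PEEP) = 462.35 / (23.5 − 11) = 462.35/12.5 = 36.988 mL/cmH2O.
τ = R × C = 12.328 × 0.03699 L/cmH2O = 0.456 s.
Fraction remaining = e^(−Te/τ) = e^(−0.89/0.456) = 0.142.
Trapped volume = 462.35 × 0.142 = 65.654 mL.

66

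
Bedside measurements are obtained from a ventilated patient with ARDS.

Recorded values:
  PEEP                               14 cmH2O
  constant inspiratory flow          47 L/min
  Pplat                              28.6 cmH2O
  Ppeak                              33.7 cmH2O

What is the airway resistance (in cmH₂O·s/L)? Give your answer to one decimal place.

Flow: 47 L/min ÷ 60 = 0.7833 L/s.
Raw = (PIP − Pplat) / flow = (33.7 − 28.6) / 0.7833 = 5.1 / 0.7833 = 6.511 cmH2O·s/L.

6.5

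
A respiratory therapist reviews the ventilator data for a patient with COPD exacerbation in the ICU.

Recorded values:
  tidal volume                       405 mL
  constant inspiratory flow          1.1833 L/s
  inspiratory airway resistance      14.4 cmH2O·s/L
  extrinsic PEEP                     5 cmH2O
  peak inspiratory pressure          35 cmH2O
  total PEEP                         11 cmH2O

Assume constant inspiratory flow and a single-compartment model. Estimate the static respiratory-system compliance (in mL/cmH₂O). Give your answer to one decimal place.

Total PEEP = 11 cmH2O (set 5 + intrinsic 6); this is the baseline alveolar pressure.
Equation of motion (constant flow): PIP = Vt/C + R·V̇ + PEEP.
Vt/C = PIP − R·V̇ − PEEP = 35 − 14.4×1.1833 − 11 = 35 − 17.04 − 11 = 6.96 cmH2O.
C = Vt / 6.96 = 405 / 6.96 = 58.19 mL/cmH2O.

58.2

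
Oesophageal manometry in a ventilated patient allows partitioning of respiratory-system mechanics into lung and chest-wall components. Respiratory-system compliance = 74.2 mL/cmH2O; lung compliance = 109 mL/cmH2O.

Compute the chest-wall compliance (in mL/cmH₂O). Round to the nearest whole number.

1/Ccw = 1/Crs − 1/CL.
1/Ccw = 1/74.2 − 1/109 = 0.004303.
Ccw = 232.4 mL/cmH2O.

232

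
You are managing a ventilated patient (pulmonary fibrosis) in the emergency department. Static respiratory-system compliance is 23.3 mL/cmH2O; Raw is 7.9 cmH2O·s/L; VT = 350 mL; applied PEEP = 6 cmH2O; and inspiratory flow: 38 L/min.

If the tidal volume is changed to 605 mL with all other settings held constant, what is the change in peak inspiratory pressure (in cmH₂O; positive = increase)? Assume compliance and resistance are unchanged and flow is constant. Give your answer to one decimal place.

PIP = Vt/C + R·V̇ + PEEP (constant-flow equation of motion).
Only the elastic term changes: ΔPIP = ΔVt / C = (605 − 350) / 23.3 = 10.944 cmH2O.

10.9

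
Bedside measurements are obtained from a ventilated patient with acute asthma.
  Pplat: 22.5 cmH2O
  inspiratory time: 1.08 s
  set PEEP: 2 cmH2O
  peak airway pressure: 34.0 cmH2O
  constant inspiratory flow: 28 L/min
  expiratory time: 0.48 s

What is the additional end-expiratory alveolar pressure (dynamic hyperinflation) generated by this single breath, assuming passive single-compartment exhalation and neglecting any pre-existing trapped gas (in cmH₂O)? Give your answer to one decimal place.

Flow: 28 L/min ÷ 60 = 0.4667 L/s.
Vt = flow × Ti = 0.4667 L/s × 1.08 s × 1000 mL/L = 504.04 mL.
R = (PIP − Pplat)/V̇ = (34.0 − 22.5) / 0.4667 = 11.5/0.4667 = 24.641 cmH2O·s/L.
C = Vt/(Pplat − PEEP) = 504.04 / (22.5 − 2) = 504.04/20.5 = 24.587 mL/cmH2O.
τ = R × C = 24.641 × 0.02459 L/cmH2O = 0.6059 s.
Fraction remaining = e^(−Te/τ) = e^(−0.48/0.6059) = 0.4528; trapped volume = 504.04 × 0.4528 = 228.23 mL.
Additional alveolar pressure from trapping ≈ V_trapped / C = 228.23 / 24.587 = 9.283 cmH2O.

9.3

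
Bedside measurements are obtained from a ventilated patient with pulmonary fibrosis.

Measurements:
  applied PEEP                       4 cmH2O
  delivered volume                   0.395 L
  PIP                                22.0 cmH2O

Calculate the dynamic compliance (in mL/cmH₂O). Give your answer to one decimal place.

21.9

Dynamic compliance = Vt / (PIP − PEEP) = 395 / (22.0 − 4) = 395 / 18.0 = 21.944 mL/cmH2O.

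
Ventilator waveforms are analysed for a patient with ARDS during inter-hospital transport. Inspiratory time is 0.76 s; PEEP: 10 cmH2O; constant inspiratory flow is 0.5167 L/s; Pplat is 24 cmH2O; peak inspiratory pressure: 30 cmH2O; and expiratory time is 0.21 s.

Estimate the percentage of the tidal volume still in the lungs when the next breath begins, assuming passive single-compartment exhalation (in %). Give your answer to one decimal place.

52.5

Vt = flow × Ti = 0.5167 L/s × 0.76 s × 1000 mL/L = 392.69 mL.
R = (PIP − Pplat)/V̇ = (30 − 24) / 0.5167 = 6.0/0.5167 = 11.612 cmH2O·s/L.
C = Vt/(Pplat − PEEP) = 392.69 / (24 − 10) = 392.69/14.0 = 28.049 mL/cmH2O.
τ = R × C = 11.612 × 0.02805 L/cmH2O = 0.3257 s.
Fraction remaining at end-expiration = e^(−Te/τ) = e^(−0.21/0.3257) = 0.5248 → 52.48%.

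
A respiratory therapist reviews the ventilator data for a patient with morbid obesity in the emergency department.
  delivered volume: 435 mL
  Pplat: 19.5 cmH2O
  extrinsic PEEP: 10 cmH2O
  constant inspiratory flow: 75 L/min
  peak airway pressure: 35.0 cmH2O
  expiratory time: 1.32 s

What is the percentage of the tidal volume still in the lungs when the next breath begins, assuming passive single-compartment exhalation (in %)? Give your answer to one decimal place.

Flow: 75 L/min ÷ 60 = 1.25 L/s.
R = (PIP − Pplat)/V̇ = (35.0 − 19.5) / 1.25 = 15.5/1.25 = 12.4 cmH2O·s/L.
C = Vt/(Pplat − PEEP) = 435.0 / (19.5 − 10) = 435.0/9.5 = 45.789 mL/cmH2O.
τ = R × C = 12.4 × 0.04579 L/cmH2O = 0.5678 s.
Fraction remaining at end-expiration = e^(−Te/τ) = e^(−1.32/0.5678) = 0.09781 → 9.781%.

9.8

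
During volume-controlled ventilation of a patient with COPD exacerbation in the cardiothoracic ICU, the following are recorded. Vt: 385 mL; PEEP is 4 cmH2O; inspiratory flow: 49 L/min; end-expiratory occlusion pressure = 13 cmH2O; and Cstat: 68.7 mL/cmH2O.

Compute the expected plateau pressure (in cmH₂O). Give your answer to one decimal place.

End-expiratory occlusion gives total PEEP = 13 cmH2O (intrinsic PEEP = 13 − 4 = 9). Use total PEEP for the elastic gradient.
Pplat = PEEPtotal + Vt / Cstat = 13 + 385 / 68.7 = 13 + 5.604 = 18.604 cmH2O.

18.6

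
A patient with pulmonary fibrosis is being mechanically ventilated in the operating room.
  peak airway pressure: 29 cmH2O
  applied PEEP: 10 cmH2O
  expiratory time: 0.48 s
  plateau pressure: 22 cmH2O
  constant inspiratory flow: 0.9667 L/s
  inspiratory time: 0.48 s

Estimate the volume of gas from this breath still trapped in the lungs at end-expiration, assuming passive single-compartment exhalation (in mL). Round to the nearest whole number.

84

Vt = flow × Ti = 0.9667 L/s × 0.48 s × 1000 mL/L = 464.02 mL.
R = (PIP − Pplat)/V̇ = (29 − 22) / 0.9667 = 7.0/0.9667 = 7.241 cmH2O·s/L.
C = Vt/(Pplat − PEEP) = 464.02 / (22 − 10) = 464.02/12.0 = 38.668 mL/cmH2O.
τ = R × C = 7.241 × 0.03867 L/cmH2O = 0.28 s.
Fraction remaining = e^(−Te/τ) = e^(−0.48/0.28) = 0.1801.
Trapped volume = 464.02 × 0.1801 = 83.57 mL.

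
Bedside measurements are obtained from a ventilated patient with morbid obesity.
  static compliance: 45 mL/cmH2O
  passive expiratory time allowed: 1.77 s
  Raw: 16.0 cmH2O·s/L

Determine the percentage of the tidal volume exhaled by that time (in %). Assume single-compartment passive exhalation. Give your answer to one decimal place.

τ = R × C = 16.0 × 45 mL/cmH2O = 16.0 × 0.045 L/cmH2O = 0.72 s.
Passive exhalation: V(t)/V₀ = e^(−t/τ) = e^(−1.77/0.72) = 0.08558.
Fraction exhaled = 1 − 0.08558 = 0.9144 → 91.44%.

91.4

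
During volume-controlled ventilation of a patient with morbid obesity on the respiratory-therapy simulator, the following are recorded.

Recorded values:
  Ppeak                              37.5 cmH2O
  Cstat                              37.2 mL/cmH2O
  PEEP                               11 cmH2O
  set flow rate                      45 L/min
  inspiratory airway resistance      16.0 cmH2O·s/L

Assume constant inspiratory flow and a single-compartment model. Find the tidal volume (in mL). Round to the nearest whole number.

539

Flow: 45 L/min ÷ 60 = 0.75 L/s.
Equation of motion (constant flow): PIP = Vt/C + R·V̇ + PEEP.
Vt/C = PIP − R·V̇ − PEEP = 37.5 − 12.0 − 11 = 14.5 cmH2O.
Vt = C × 14.5 = 37.2 × 14.5 = 539.4 mL.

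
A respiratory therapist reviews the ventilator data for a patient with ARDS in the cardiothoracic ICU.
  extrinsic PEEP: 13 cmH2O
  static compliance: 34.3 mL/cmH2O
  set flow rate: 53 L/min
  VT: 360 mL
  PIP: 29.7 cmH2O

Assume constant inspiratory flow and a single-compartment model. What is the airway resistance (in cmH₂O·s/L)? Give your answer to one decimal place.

7.0

Flow: 53 L/min ÷ 60 = 0.8833 L/s.
Equation of motion (constant flow): PIP = Vt/C + R·V̇ + PEEP.
R·V̇ = PIP − Vt/C − PEEP = 29.7 − 360/34.3 − 13 = 29.7 − 10.496 − 13 = 6.204 cmH2O.
R = 6.204 / 0.8833 = 7.024 cmH2O·s/L.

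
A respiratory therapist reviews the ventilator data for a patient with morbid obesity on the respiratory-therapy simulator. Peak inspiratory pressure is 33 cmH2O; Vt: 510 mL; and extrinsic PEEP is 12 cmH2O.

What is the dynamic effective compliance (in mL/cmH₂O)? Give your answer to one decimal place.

Dynamic compliance = Vt / (PIP − PEEP) = 510 / (33 − 12) = 510 / 21.0 = 24.286 mL/cmH2O.

24.3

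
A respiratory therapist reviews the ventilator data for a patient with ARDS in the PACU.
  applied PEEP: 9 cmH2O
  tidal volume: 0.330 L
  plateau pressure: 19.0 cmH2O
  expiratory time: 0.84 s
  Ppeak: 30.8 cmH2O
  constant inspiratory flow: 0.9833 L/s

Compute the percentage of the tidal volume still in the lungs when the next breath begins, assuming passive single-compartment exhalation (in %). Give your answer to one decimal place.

R = (PIP − Pplat)/V̇ = (30.8 − 19.0) / 0.9833 = 11.8/0.9833 = 12.0 cmH2O·s/L.
C = Vt/(Pplat − PEEP) = 330.0 / (19.0 − 9) = 330.0/10.0 = 33.0 mL/cmH2O.
τ = R × C = 12.0 × 0.033 L/cmH2O = 0.396 s.
Fraction remaining at end-expiration = e^(−Te/τ) = e^(−0.84/0.396) = 0.1199 → 11.99%.

12.0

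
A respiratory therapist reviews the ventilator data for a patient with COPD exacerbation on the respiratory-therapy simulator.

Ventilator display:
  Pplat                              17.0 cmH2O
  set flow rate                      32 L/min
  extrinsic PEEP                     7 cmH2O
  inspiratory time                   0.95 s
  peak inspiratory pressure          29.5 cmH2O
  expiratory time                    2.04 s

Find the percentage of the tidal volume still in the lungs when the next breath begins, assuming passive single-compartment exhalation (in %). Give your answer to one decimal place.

Flow: 32 L/min ÷ 60 = 0.5333 L/s.
Vt = flow × Ti = 0.5333 L/s × 0.95 s × 1000 mL/L = 506.64 mL.
R = (PIP − Pplat)/V̇ = (29.5 − 17.0) / 0.5333 = 12.5/0.5333 = 23.439 cmH2O·s/L.
C = Vt/(Pplat − PEEP) = 506.64 / (17.0 − 7) = 506.64/10.0 = 50.664 mL/cmH2O.
τ = R × C = 23.439 × 0.05066 L/cmH2O = 1.187 s.
Fraction remaining at end-expiration = e^(−Te/τ) = e^(−2.04/1.187) = 0.1793 → 17.93%.

17.9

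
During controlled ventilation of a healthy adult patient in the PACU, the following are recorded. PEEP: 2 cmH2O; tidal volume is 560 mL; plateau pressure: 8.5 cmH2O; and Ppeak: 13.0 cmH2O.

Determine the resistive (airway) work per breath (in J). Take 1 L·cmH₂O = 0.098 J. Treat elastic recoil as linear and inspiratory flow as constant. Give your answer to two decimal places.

0.25

With constant inspiratory flow the resistive pressure is constant at PIP − Pplat = 13.0 − 8.5 = 4.5 cmH2O, so resistive work = 4.5 × 0.560 = 2.52 L·cmH2O.
× 0.098 J/(L·cmH2O) → 0.247 J.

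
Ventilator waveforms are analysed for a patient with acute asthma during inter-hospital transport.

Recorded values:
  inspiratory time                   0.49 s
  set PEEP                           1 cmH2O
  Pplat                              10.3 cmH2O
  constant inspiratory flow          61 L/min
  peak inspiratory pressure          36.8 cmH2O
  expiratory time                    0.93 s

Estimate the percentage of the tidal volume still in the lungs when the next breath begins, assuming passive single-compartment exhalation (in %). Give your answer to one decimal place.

51.4

Flow: 61 L/min ÷ 60 = 1.0167 L/s.
Vt = flow × Ti = 1.0167 L/s × 0.49 s × 1000 mL/L = 498.18 mL.
R = (PIP − Pplat)/V̇ = (36.8 − 10.3) / 1.0167 = 26.5/1.0167 = 26.065 cmH2O·s/L.
C = Vt/(Pplat − PEEP) = 498.18 / (10.3 − 1) = 498.18/9.3 = 53.568 mL/cmH2O.
τ = R × C = 26.065 × 0.05357 L/cmH2O = 1.396 s.
Fraction remaining at end-expiration = e^(−Te/τ) = e^(−0.93/1.396) = 0.5137 → 51.37%.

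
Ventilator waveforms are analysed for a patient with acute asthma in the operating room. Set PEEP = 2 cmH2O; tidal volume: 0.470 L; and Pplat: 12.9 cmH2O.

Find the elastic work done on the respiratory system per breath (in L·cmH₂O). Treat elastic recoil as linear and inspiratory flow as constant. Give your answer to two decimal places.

Elastic work ≈ ½ × (Pplat − PEEP) × Vt = 0.5 × (12.9 − 2) × 0.470 L = 0.5 × 10.9 × 0.470 = 2.562 L·cmH2O.

2.56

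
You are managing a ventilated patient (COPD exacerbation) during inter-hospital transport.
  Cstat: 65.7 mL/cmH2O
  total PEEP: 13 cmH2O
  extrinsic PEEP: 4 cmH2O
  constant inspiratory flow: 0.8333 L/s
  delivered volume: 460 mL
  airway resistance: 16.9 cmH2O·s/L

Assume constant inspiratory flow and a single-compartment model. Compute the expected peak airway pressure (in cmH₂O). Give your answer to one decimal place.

Total PEEP = 13 cmH2O (set 4 + intrinsic 9); this is the baseline alveolar pressure.
Equation of motion (constant flow): PIP = Vt/C + R·V̇ + PEEP.
PIP = 460/65.7 + 16.9×0.8333 + 13 = 7.002 + 14.083 + 13 = 34.085 cmH2O.

34.1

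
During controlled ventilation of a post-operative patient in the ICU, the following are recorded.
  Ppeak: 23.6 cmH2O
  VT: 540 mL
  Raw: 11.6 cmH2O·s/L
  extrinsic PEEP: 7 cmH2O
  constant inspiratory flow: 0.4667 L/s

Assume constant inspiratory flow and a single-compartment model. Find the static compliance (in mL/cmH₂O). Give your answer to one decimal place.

48.3

Equation of motion (constant flow): PIP = Vt/C + R·V̇ + PEEP.
Vt/C = PIP − R·V̇ − PEEP = 23.6 − 11.6×0.4667 − 7 = 23.6 − 5.414 − 7 = 11.186 cmH2O.
C = Vt / 11.186 = 540 / 11.186 = 48.275 mL/cmH2O.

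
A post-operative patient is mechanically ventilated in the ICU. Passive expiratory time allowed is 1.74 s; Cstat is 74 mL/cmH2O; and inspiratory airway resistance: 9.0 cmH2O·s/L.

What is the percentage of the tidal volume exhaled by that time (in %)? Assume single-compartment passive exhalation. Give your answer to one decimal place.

τ = R × C = 9.0 × 74 mL/cmH2O = 9.0 × 0.074 L/cmH2O = 0.666 s.
Passive exhalation: V(t)/V₀ = e^(−t/τ) = e^(−1.74/0.666) = 0.07334.
Fraction exhaled = 1 − 0.07334 = 0.9267 → 92.67%.

92.7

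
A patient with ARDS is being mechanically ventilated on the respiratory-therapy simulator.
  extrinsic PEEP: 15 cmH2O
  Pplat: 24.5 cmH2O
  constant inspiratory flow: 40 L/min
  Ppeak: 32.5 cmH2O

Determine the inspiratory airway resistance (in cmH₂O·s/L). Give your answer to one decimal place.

12.0

Flow: 40 L/min ÷ 60 = 0.6667 L/s.
Raw = (PIP − Pplat) / flow = (32.5 − 24.5) / 0.6667 = 8.0 / 0.6667 = 11.999 cmH2O·s/L.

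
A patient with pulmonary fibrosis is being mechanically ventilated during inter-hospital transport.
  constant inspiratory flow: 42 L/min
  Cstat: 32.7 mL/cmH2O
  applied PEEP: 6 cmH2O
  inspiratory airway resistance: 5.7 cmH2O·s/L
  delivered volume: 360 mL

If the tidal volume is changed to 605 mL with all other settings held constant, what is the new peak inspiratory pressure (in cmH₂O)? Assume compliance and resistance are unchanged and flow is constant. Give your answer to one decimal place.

Flow: 42 L/min ÷ 60 = 0.7 L/s.
PIP = Vt/C + R·V̇ + PEEP (constant-flow equation of motion).
Only the elastic term changes: ΔPIP = ΔVt / C = (605 − 360) / 32.7 = 7.492 cmH2O.
Original PIP = 360/32.7 + 5.7×0.7 + 6 = 20.999 cmH2O; new PIP = 20.999 + (7.492) = 28.491 cmH2O.

28.5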